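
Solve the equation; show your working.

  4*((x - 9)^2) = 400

Step 1. [4*((x - 9)^2) = 400] leading coefficient 4: divide by 4 ⇒ div: (x - 9)^2 = 100.
Step 2. [(x - 9)^2 = 100] LHS squared, RHS 100 ≥ 0: apply √ (±), so sqrt: x - 9 = 10 or -10.
Step 3. [x - 9 = 10 or -10] -9 is outermost — add 9 both sides, so sub: x = 19 or -1.

Answer: x ∈ {-1, 19}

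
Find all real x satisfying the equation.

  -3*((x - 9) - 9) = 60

Step 1. [-3*((x - 9) - 9) = 60] -3 out front; divide by -3 ⇒ div: (x - 9) - 9 = -20.
Step 2. [(x - 9) - 9 = -20] 9 comes off first (add 9). So sub: x - 9 = -11.
Step 3. [x - 9 = -11] add 9: x sits inside (… - 9), so sub: x = -2.

Answer: x ∈ {-2}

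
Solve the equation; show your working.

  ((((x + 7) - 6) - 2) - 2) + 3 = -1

Step 1. [((((x + 7) - 6) - 2) - 2) + 3 = -1] 3 comes off first (subtract 3). So sub: (((x + 7) - 6) - 2) - 2 = -4.
Step 2. [(((x + 7) - 6) - 2) - 2 = -4] the outer -2 inverts by adding 2, so sub: ((x + 7) - 6) - 2 = -2.
Step 3. [((x + 7) - 6) - 2 = -2] the outer -2 inverts by adding 2, so sub: (x + 7) - 6 = 0.
Step 4. [(x + 7) - 6 = 0] add 6: x sits inside (… - 6). So sub: x + 7 = 6.
Step 5. [x + 7 = 6] peel the +7: subtract 7 from each side, so sub: x = -1.

Answer: x ∈ {-1}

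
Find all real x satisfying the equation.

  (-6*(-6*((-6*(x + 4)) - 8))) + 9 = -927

Step 1. [(-6*(-6*((-6*(x + 4)) - 8))) + 9 = -927] subtract 9: x sits inside (… + 9), so sub: -6*(-6*((-6*(x + 4)) - 8)) = -936.
Step 2. [-6*(-6*((-6*(x + 4)) - 8)) = -936] -6·(inner) — divide through by -6, so div: -6*((-6*(x + 4)) - 8) = 156.
Step 3. [-6*((-6*(x + 4)) - 8) = 156] leading coefficient -6: divide by -6, so div: (-6*(x + 4)) - 8 = -26.
Step 4. [(-6*(x + 4)) - 8 = -26] add 8: x sits inside (… - 8). So sub: -6*(x + 4) = -18.
Step 5. [-6*(x + 4) = -18] leading coefficient -6: divide by -6. So div: x + 4 = 3.
Step 6. [x + 4 = 3] 4 comes off first (subtract 4), so sub: x = -1.

Answer: x ∈ {-1}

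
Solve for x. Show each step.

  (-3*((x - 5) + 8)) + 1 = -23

Step 1. [(-3*((x - 5) + 8)) + 1 = -23] subtract 1: x sits inside (… + 1), so sub: -3*((x - 5) + 8) = -24.
Step 2. [-3*((x - 5) + 8) = -24] -3·(inner) — divide through by -3. So div: (x - 5) + 8 = 8.
Step 3. [(x - 5) + 8 = 8] peel the +8: subtract 8 from each side ⇒ sub: x - 5 = 0.
Step 4. [x - 5 = 0] the outer -5 inverts by adding 5, so sub: x = 5.

Answer: x ∈ {5}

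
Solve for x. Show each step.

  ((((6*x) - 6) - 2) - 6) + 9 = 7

Step 1. [((((6*x) - 6) - 2) - 6) + 9 = 7] subtract 9: x sits inside (… + 9). So sub: (((6*x) - 6) - 2) - 6 = -2.
Step 2. [(((6*x) - 6) - 2) - 6 = -2] 6 comes off first (add 6) ⇒ sub: ((6*x) - 6) - 2 = 4.
Step 3. [((6*x) - 6) - 2 = 4] the outer -2 inverts by adding 2. So sub: (6*x) - 6 = 6.
Step 4. [(6*x) - 6 = 6] the outer -6 inverts by adding 6, so sub: 6*x = 12.
Step 5. [6*x = 12] leading coefficient 6: divide by 6, so div: x = 2.

Answer: x ∈ {2}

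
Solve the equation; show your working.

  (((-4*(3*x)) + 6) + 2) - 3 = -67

Step 1. [(((-4*(3*x)) + 6) + 2) - 3 = -67] the outer -3 inverts by adding 3. So sub: ((-4*(3*x)) + 6) + 2 = -64.
Step 2. [((-4*(3*x)) + 6) + 2 = -64] the outer +2 inverts by subtracting 2, so sub: (-4*(3*x)) + 6 = -66.
Step 3. [(-4*(3*x)) + 6 = -66] subtract 6: x sits inside (… + 6), so sub: -4*(3*x) = -72.
Step 4. [-4*(3*x) = -72] LHS = -4·(…); ÷-4 both sides. So div: 3*x = 18.
Step 5. [3*x = 18] LHS = 3·(…); ÷3 both sides. So div: x = 6.

Answer: x ∈ {6}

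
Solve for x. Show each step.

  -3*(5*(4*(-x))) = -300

Step 1. [-3*(5*(4*(-x))) = -300] divide by the outer -3, so div: 5*(4*(-x)) = 100.
Step 2. [5*(4*(-x)) = 100] divide by the outer 5, so div: 4*(-x) = 20.
Step 3. [4*(-x) = 20] 4 out front; divide by 4 ⇒ div: -x = 5.
Step 4. [-x = 5] LHS negated; negate both sides, so neg: x = -5.

Answer: x ∈ {-5}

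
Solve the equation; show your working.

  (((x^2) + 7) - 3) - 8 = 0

Step 1. [(((x^2) + 7) - 3) - 8 = 0] add 8: x sits inside (… - 8), so sub: ((x^2) + 7) - 3 = 8.
Step 2. [((x^2) + 7) - 3 = 8] peel the -3: add 3 from each side ⇒ sub: (x^2) + 7 = 11.
Step 3. [(x^2) + 7 = 11] 7 comes off first (subtract 7) ⇒ sub: x^2 = 4.
Step 4. [x^2 = 4] √ both sides: 4 ≥ 0 gives two branches, so sqrt: x = 2 or -2.

Answer: x ∈ {-2, 2}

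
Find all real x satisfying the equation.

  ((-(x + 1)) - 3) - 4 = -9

Step 1. [((-(x + 1)) - 3) - 4 = -9] -4 is outermost — add 4 both sides, so sub: (-(x + 1)) - 3 = -5.
Step 2. [(-(x + 1)) - 3 = -5] the outer -3 inverts by adding 3 ⇒ sub: -(x + 1) = -2.
Step 3. [-(x + 1) = -2] LHS negated; negate both sides. So neg: x + 1 = 2.
Step 4. [x + 1 = 2] subtract 1: x sits inside (… + 1) ⇒ sub: x = 1.

Answer: x ∈ {1}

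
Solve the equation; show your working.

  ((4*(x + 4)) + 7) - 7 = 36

Step 1. [((4*(x + 4)) + 7) - 7 = 36] -7 is outermost — add 7 both sides. So sub: (4*(x + 4)) + 7 = 43.
Step 2. [(4*(x + 4)) + 7 = 43] peel the +7: subtract 7 from each side, so sub: 4*(x + 4) = 36.
Step 3. [4*(x + 4) = 36] 4·(inner) — divide through by 4, so div: x + 4 = 9.
Step 4. [x + 4 = 9] the outer +4 inverts by subtracting 4, so sub: x = 5.

Answer: x ∈ {5}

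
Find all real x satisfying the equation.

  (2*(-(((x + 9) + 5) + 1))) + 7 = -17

Step 1. [(2*(-(((x + 9) + 5) + 1))) + 7 = -17] 7 comes off first (subtract 7) ⇒ sub: 2*(-(((x + 9) + 5) + 1)) = -24.
Step 2. [2*(-(((x + 9) + 5) + 1)) = -24] leading coefficient 2: divide by 2, so div: -(((x + 9) + 5) + 1) = -12.
Step 3. [-(((x + 9) + 5) + 1) = -12] flip signs both sides ⇒ neg: ((x + 9) + 5) + 1 = 12.
Step 4. [((x + 9) + 5) + 1 = 12] peel the +1: subtract 1 from each side, so sub: (x + 9) + 5 = 11.
Step 5. [(x + 9) + 5 = 11] the outer +5 inverts by subtracting 5, so sub: x + 9 = 6.
Step 6. [x + 9 = 6] the outer +9 inverts by subtracting 9, so sub: x = -3.

Answer: x ∈ {-3}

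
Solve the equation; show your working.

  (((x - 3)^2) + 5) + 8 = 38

Step 1. [(((x - 3)^2) + 5) + 8 = 38] 8 comes off first (subtract 8), so sub: ((x - 3)^2) + 5 = 30.
Step 2. [((x - 3)^2) + 5 = 30] subtract 5: x sits inside (… + 5) ⇒ sub: (x - 3)^2 = 25.
Step 3. [(x - 3)^2 = 25] √ both sides: 25 ≥ 0 gives two branches ⇒ sqrt: x - 3 = 5 or -5.
Step 4. [x - 3 = 5 or -5] the outer -3 inverts by adding 3, so sub: x = 8 or -2.

Answer: x ∈ {-2, 8}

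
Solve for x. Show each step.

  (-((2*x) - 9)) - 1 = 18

Step 1. [(-((2*x) - 9)) - 1 = 18] 1 comes off first (add 1) ⇒ sub: -((2*x) - 9) = 19.
Step 2. [-((2*x) - 9) = 19] LHS negated; negate both sides ⇒ neg: (2*x) - 9 = -19.
Step 3. [(2*x) - 9 = -19] add 9: x sits inside (… - 9). So sub: 2*x = -10.
Step 4. [2*x = -10] 2·(inner) — divide through by 2. So div: x = -5.

Answer: x ∈ {-5}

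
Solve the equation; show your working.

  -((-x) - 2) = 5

Step 1. [-((-x) - 2) = 5] LHS negated; negate both sides, so neg: (-x) - 2 = -5.
Step 2. [(-x) - 2 = -5] add 2: x sits inside (… - 2) ⇒ sub: -x = -3.
Step 3. [-x = -3] leading − — multiply by −1 ⇒ neg: x = 3.

Answer: x ∈ {3}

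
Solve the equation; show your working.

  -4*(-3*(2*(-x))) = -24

Step 1. [-4*(-3*(2*(-x))) = -24] divide by the outer -4, so div: -3*(2*(-x)) = 6.
Step 2. [-3*(2*(-x)) = 6] -3 out front; divide by -3, so div: 2*(-x) = -2.
Step 3. [2*(-x) = -2] LHS = 2·(…); ÷2 both sides, so div: -x = -1.
Step 4. [-x = -1] flip signs both sides, so neg: x = 1.

Answer: x ∈ {1}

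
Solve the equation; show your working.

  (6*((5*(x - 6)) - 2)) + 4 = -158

Step 1. [(6*((5*(x - 6)) - 2)) + 4 = -158] peel the +4: subtract 4 from each side ⇒ sub: 6*((5*(x - 6)) - 2) = -162.
Step 2. [6*((5*(x - 6)) - 2) = -162] divide by the outer 6, so div: (5*(x - 6)) - 2 = -27.
Step 3. [(5*(x - 6)) - 2 = -27] add 2: x sits inside (… - 2) ⇒ sub: 5*(x - 6) = -25.
Step 4. [5*(x - 6) = -25] leading coefficient 5: divide by 5, so div: x - 6 = -5.
Step 5. [x - 6 = -5] peel the -6: add 6 from each side. So sub: x = 1.

Answer: x ∈ {1}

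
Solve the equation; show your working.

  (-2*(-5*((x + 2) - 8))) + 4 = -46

Step 1. [(-2*(-5*((x + 2) - 8))) + 4 = -46] -2 divides every term; factor it out. So factor: (-5*((x + 2) - 8)) - 2 = 23.
Step 2. [(-5*((x + 2) - 8)) - 2 = 23] the outer -2 inverts by adding 2. So sub: -5*((x + 2) - 8) = 25.
Step 3. [-5*((x + 2) - 8) = 25] divide by the outer -5, so div: (x + 2) - 8 = -5.
Step 4. [(x + 2) - 8 = -5] add 8: x sits inside (… - 8). So sub: x + 2 = 3.
Step 5. [x + 2 = 3] the outer +2 inverts by subtracting 2. So sub: x = 1.

Answer: x ∈ {1}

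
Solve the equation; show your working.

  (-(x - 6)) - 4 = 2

Step 1. [(-(x - 6)) - 4 = 2] the outer -4 inverts by adding 4, so sub: -(x - 6) = 6.
Step 2. [-(x - 6) = 6] LHS negated; negate both sides ⇒ neg: x - 6 = -6.
Step 3. [x - 6 = -6] peel the -6: add 6 from each side ⇒ sub: x = 0.

Answer: x ∈ {0}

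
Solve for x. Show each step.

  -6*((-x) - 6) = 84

Step 1. [-6*((-x) - 6) = 84] -6·(inner) — divide through by -6. So div: (-x) - 6 = -14.
Step 2. [(-x) - 6 = -14] peel the -6: add 6 from each side ⇒ sub: -x = -8.
Step 3. [-x = -8] LHS negated; negate both sides, so neg: x = 8.

Answer: x ∈ {8}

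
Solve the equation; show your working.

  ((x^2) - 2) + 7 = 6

Step 1. [((x^2) - 2) + 7 = 6] +7 is outermost — subtract 7 both sides, so sub: (x^2) - 2 = -1.
Step 2. [(x^2) - 2 = -1] 2 comes off first (add 2). So sub: x^2 = 1.
Step 3. [x^2 = 1] √ both sides: 1 ≥ 0 gives two branches. So sqrt: x = 1 or -1.

Answer: x ∈ {-1, 1}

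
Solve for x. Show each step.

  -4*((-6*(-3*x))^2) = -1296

Step 1. [-4*((-6*(-3*x))^2) = -1296] LHS = -4·(…); ÷-4 both sides, so div: (-6*(-3*x))^2 = 324.
Step 2. [(-6*(-3*x))^2 = 324] 324 ≥ 0, LHS is (·)² — take ±√, so sqrt: -6*(-3*x) = 18 or -18.
Step 3. [-6*(-3*x) = 18 or -18] -6·(inner) — divide through by -6. So div: -3*x = -3 or 3.
Step 4. [-3*x = -3 or 3] -3 out front; divide by -3, so div: x = 1 or -1.

Answer: x ∈ {-1, 1}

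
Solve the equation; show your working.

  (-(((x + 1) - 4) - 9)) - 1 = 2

Step 1. [(-(((x + 1) - 4) - 9)) - 1 = 2] add 1: x sits inside (… - 1). So sub: -(((x + 1) - 4) - 9) = 3.
Step 2. [-(((x + 1) - 4) - 9) = 3] flip signs both sides ⇒ neg: ((x + 1) - 4) - 9 = -3.
Step 3. [((x + 1) - 4) - 9 = -3] peel the -9: add 9 from each side. So sub: (x + 1) - 4 = 6.
Step 4. [(x + 1) - 4 = 6] add 4: x sits inside (… - 4), so sub: x + 1 = 10.
Step 5. [x + 1 = 10] the outer +1 inverts by subtracting 1, so sub: x = 9.

Answer: x ∈ {9}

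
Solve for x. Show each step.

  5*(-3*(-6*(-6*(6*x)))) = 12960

Step 1. [5*(-3*(-6*(-6*(6*x)))) = 12960] 5·(inner) — divide through by 5, so div: -3*(-6*(-6*(6*x))) = 2592.
Step 2. [-3*(-6*(-6*(6*x))) = 2592] divide by the outer -3. So div: -6*(-6*(6*x)) = -864.
Step 3. [-6*(-6*(6*x)) = -864] -6 out front; divide by -6. So div: -6*(6*x) = 144.
Step 4. [-6*(6*x) = 144] divide by the outer -6 ⇒ div: 6*x = -24.
Step 5. [6*x = -24] divide by the outer 6, so div: x = -4.

Answer: x ∈ {-4}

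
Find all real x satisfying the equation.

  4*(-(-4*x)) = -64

Step 1. [4*(-(-4*x)) = -64] 4·(inner) — divide through by 4 ⇒ div: -(-4*x) = -16.
Step 2. [-(-4*x) = -16] LHS negated; negate both sides. So neg: -4*x = 16.
Step 3. [-4*x = 16] leading coefficient -4: divide by -4 ⇒ div: x = -4.

Answer: x ∈ {-4}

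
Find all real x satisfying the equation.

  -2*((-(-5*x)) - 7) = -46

Step 1. [-2*((-(-5*x)) - 7) = -46] -2·(inner) — divide through by -2, so div: (-(-5*x)) - 7 = 23.
Step 2. [(-(-5*x)) - 7 = 23] the outer -7 inverts by adding 7. So sub: -(-5*x) = 30.
Step 3. [-(-5*x) = 30] leading − — multiply by −1 ⇒ neg: -5*x = -30.
Step 4. [-5*x = -30] -5 out front; divide by -5 ⇒ div: x = 6.

Answer: x ∈ {6}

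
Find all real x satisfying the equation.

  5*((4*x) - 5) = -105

Step 1. [5*((4*x) - 5) = -105] 5 out front; divide by 5. So div: (4*x) - 5 = -21.
Step 2. [(4*x) - 5 = -21] peel the -5: add 5 from each side ⇒ sub: 4*x = -16.
Step 3. [4*x = -16] divide by the outer 4, so div: x = -4.

Answer: x ∈ {-4}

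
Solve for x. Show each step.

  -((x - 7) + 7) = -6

Step 1. [-((x - 7) + 7) = -6] LHS negated; negate both sides ⇒ neg: (x - 7) + 7 = 6.
Step 2. [(x - 7) + 7 = 6] peel the +7: subtract 7 from each side, so sub: x - 7 = -1.
Step 3. [x - 7 = -1] peel the -7: add 7 from each side ⇒ sub: x = 6.

Answer: x ∈ {6}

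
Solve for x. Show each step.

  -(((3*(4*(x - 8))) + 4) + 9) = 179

Step 1. [-(((3*(4*(x - 8))) + 4) + 9) = 179] leading − — multiply by −1 ⇒ neg: ((3*(4*(x - 8))) + 4) + 9 = -179.
Step 2. [((3*(4*(x - 8))) + 4) + 9 = -179] +9 is outermost — subtract 9 both sides ⇒ sub: (3*(4*(x - 8))) + 4 = -188.
Step 3. [(3*(4*(x - 8))) + 4 = -188] 4 comes off first (subtract 4). So sub: 3*(4*(x - 8)) = -192.
Step 4. [3*(4*(x - 8)) = -192] 3·(inner) — divide through by 3 ⇒ div: 4*(x - 8) = -64.
Step 5. [4*(x - 8) = -64] LHS = 4·(…); ÷4 both sides. So div: x - 8 = -16.
Step 6. [x - 8 = -16] the outer -8 inverts by adding 8, so sub: x = -8.

Answer: x ∈ {-8}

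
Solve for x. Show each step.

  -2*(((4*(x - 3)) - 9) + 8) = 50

Step 1. [-2*(((4*(x - 3)) - 9) + 8) = 50] -2·(inner) — divide through by -2, so div: ((4*(x - 3)) - 9) + 8 = -25.
Step 2. [((4*(x - 3)) - 9) + 8 = -25] the outer +8 inverts by subtracting 8, so sub: (4*(x - 3)) - 9 = -33.
Step 3. [(4*(x - 3)) - 9 = -33] 9 comes off first (add 9) ⇒ sub: 4*(x - 3) = -24.
Step 4. [4*(x - 3) = -24] leading coefficient 4: divide by 4. So div: x - 3 = -6.
Step 5. [x - 3 = -6] peel the -3: add 3 from each side, so sub: x = -3.

Answer: x ∈ {-3}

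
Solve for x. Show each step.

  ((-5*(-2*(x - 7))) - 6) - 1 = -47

Step 1. [((-5*(-2*(x - 7))) - 6) - 1 = -47] 1 comes off first (add 1) ⇒ sub: (-5*(-2*(x - 7))) - 6 = -46.
Step 2. [(-5*(-2*(x - 7))) - 6 = -46] peel the -6: add 6 from each side, so sub: -5*(-2*(x - 7)) = -40.
Step 3. [-5*(-2*(x - 7)) = -40] leading coefficient -5: divide by -5, so div: -2*(x - 7) = 8.
Step 4. [-2*(x - 7) = 8] divide by the outer -2, so div: x - 7 = -4.
Step 5. [x - 7 = -4] -7 is outermost — add 7 both sides. So sub: x = 3.

Answer: x ∈ {3}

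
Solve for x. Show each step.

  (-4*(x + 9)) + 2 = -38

Step 1. [(-4*(x + 9)) + 2 = -38] +2 is outermost — subtract 2 both sides ⇒ sub: -4*(x + 9) = -40.
Step 2. [-4*(x + 9) = -40] LHS = -4·(…); ÷-4 both sides ⇒ div: x + 9 = 10.
Step 3. [x + 9 = 10] the outer +9 inverts by subtracting 9 ⇒ sub: x = 1.

Answer: x ∈ {1}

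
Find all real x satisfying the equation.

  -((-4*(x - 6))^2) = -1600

Step 1. [-((-4*(x - 6))^2) = -1600] flip signs both sides, so neg: (-4*(x - 6))^2 = 1600.
Step 2. [(-4*(x - 6))^2 = 1600] √ both sides: 1600 ≥ 0 gives two branches. So sqrt: -4*(x - 6) = 40 or -40.
Step 3. [-4*(x - 6) = 40 or -40] divide by the outer -4. So div: x - 6 = -10 or 10.
Step 4. [x - 6 = -10 or 10] 6 comes off first (add 6) ⇒ sub: x = -4 or 16.

Answer: x ∈ {-4, 16}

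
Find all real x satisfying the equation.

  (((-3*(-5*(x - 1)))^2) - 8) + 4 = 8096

Step 1. [(((-3*(-5*(x - 1)))^2) - 8) + 4 = 8096] 4 comes off first (subtract 4) ⇒ sub: ((-3*(-5*(x - 1)))^2) - 8 = 8092.
Step 2. [((-3*(-5*(x - 1)))^2) - 8 = 8092] peel the -8: add 8 from each side, so sub: (-3*(-5*(x - 1)))^2 = 8100.
Step 3. [(-3*(-5*(x - 1)))^2 = 8100] 8100 ≥ 0, LHS is (·)² — take ±√. So sqrt: -3*(-5*(x - 1)) = 90 or -90.
Step 4. [-3*(-5*(x - 1)) = 90 or -90] leading coefficient -3: divide by -3 ⇒ div: -5*(x - 1) = -30 or 30.
Step 5. [-5*(x - 1) = -30 or 30] divide by the outer -5, so div: x - 1 = 6 or -6.
Step 6. [x - 1 = 6 or -6] peel the -1: add 1 from each side, so sub: x = 7 or -5.

Answer: x ∈ {-5, 7}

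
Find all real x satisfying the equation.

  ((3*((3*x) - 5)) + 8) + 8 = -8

Step 1. [((3*((3*x) - 5)) + 8) + 8 = -8] subtract 8: x sits inside (… + 8) ⇒ sub: (3*((3*x) - 5)) + 8 = -16.
Step 2. [(3*((3*x) - 5)) + 8 = -16] peel the +8: subtract 8 from each side, so sub: 3*((3*x) - 5) = -24.
Step 3. [3*((3*x) - 5) = -24] leading coefficient 3: divide by 3 ⇒ div: (3*x) - 5 = -8.
Step 4. [(3*x) - 5 = -8] add 5: x sits inside (… - 5) ⇒ sub: 3*x = -3.
Step 5. [3*x = -3] 3·(inner) — divide through by 3. So div: x = -1.

Answer: x ∈ {-1}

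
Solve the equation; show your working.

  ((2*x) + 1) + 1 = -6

Step 1. [((2*x) + 1) + 1 = -6] 1 comes off first (subtract 1) ⇒ sub: (2*x) + 1 = -7.
Step 2. [(2*x) + 1 = -7] 1 comes off first (subtract 1) ⇒ sub: 2*x = -8.
Step 3. [2*x = -8] LHS = 2·(…); ÷2 both sides. So div: x = -4.

Answer: x ∈ {-4}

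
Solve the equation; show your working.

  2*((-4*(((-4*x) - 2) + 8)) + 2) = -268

Step 1. [2*((-4*(((-4*x) - 2) + 8)) + 2) = -268] divide by the outer 2. So div: (-4*(((-4*x) - 2) + 8)) + 2 = -134.
Step 2. [(-4*(((-4*x) - 2) + 8)) + 2 = -134] +2 is outermost — subtract 2 both sides ⇒ sub: -4*(((-4*x) - 2) + 8) = -136.
Step 3. [-4*(((-4*x) - 2) + 8) = -136] divide by the outer -4. So div: ((-4*x) - 2) + 8 = 34.
Step 4. [((-4*x) - 2) + 8 = 34] peel the +8: subtract 8 from each side. So sub: (-4*x) - 2 = 26.
Step 5. [(-4*x) - 2 = 26] add 2: x sits inside (… - 2) ⇒ sub: -4*x = 28.
Step 6. [-4*x = 28] divide by the outer -4. So div: x = -7.

Answer: x ∈ {-7}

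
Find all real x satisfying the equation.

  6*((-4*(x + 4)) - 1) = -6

Step 1. [6*((-4*(x + 4)) - 1) = -6] divide by the outer 6 ⇒ div: (-4*(x + 4)) - 1 = -1.
Step 2. [(-4*(x + 4)) - 1 = -1] add 1: x sits inside (… - 1) ⇒ sub: -4*(x + 4) = 0.
Step 3. [-4*(x + 4) = 0] LHS = -4·(…); ÷-4 both sides ⇒ div: x + 4 = 0.
Step 4. [x + 4 = 0] subtract 4: x sits inside (… + 4) ⇒ sub: x = -4.

Answer: x ∈ {-4}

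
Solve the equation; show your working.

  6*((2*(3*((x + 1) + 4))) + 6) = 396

Step 1. [6*((2*(3*((x + 1) + 4))) + 6) = 396] leading coefficient 6: divide by 6. So div: (2*(3*((x + 1) + 4))) + 6 = 66.
Step 2. [(2*(3*((x + 1) + 4))) + 6 = 66] 2 | LHS and 2 | 66: pull 2 out. So factor: (3*((x + 1) + 4)) + 3 = 33.
Step 3. [(3*((x + 1) + 4)) + 3 = 33] peel the +3: subtract 3 from each side. So sub: 3*((x + 1) + 4) = 30.
Step 4. [3*((x + 1) + 4) = 30] LHS = 3·(…); ÷3 both sides ⇒ div: (x + 1) + 4 = 10.
Step 5. [(x + 1) + 4 = 10] the outer +4 inverts by subtracting 4, so sub: x + 1 = 6.
Step 6. [x + 1 = 6] the outer +1 inverts by subtracting 1, so sub: x = 5.

Answer: x ∈ {5}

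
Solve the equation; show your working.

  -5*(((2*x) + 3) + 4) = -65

Step 1. [-5*(((2*x) + 3) + 4) = -65] leading coefficient -5: divide by -5, so div: ((2*x) + 3) + 4 = 13.
Step 2. [((2*x) + 3) + 4 = 13] peel the +4: subtract 4 from each side, so sub: (2*x) + 3 = 9.
Step 3. [(2*x) + 3 = 9] +3 is outermost — subtract 3 both sides ⇒ sub: 2*x = 6.
Step 4. [2*x = 6] 2 out front; divide by 2. So div: x = 3.

Answer: x ∈ {3}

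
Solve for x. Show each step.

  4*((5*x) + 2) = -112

Step 1. [4*((5*x) + 2) = -112] leading coefficient 4: divide by 4 ⇒ div: (5*x) + 2 = -28.
Step 2. [(5*x) + 2 = -28] peel the +2: subtract 2 from each side ⇒ sub: 5*x = -30.
Step 3. [5*x = -30] 5 out front; divide by 5, so div: x = -6.

Answer: x ∈ {-6}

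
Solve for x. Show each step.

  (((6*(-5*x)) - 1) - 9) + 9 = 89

Step 1. [(((6*(-5*x)) - 1) - 9) + 9 = 89] subtract 9: x sits inside (… + 9). So sub: ((6*(-5*x)) - 1) - 9 = 80.
Step 2. [((6*(-5*x)) - 1) - 9 = 80] 9 comes off first (add 9) ⇒ sub: (6*(-5*x)) - 1 = 89.
Step 3. [(6*(-5*x)) - 1 = 89] peel the -1: add 1 from each side, so sub: 6*(-5*x) = 90.
Step 4. [6*(-5*x) = 90] 6·(inner) — divide through by 6, so div: -5*x = 15.
Step 5. [-5*x = 15] leading coefficient -5: divide by -5. So div: x = -3.

Answer: x ∈ {-3}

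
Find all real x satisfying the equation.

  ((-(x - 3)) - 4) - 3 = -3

Step 1. [((-(x - 3)) - 4) - 3 = -3] 3 comes off first (add 3) ⇒ sub: (-(x - 3)) - 4 = 0.
Step 2. [(-(x - 3)) - 4 = 0] add 4: x sits inside (… - 4). So sub: -(x - 3) = 4.
Step 3. [-(x - 3) = 4] leading − — multiply by −1, so neg: x - 3 = -4.
Step 4. [x - 3 = -4] peel the -3: add 3 from each side. So sub: x = -1.

Answer: x ∈ {-1}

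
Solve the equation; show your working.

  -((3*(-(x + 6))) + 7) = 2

Step 1. [-((3*(-(x + 6))) + 7) = 2] leading − — multiply by −1. So neg: (3*(-(x + 6))) + 7 = -2.
Step 2. [(3*(-(x + 6))) + 7 = -2] +7 is outermost — subtract 7 both sides, so sub: 3*(-(x + 6)) = -9.
Step 3. [3*(-(x + 6)) = -9] LHS = 3·(…); ÷3 both sides ⇒ div: -(x + 6) = -3.
Step 4. [-(x + 6) = -3] leading − — multiply by −1. So neg: x + 6 = 3.
Step 5. [x + 6 = 3] 6 comes off first (subtract 6) ⇒ sub: x = -3.

Answer: x ∈ {-3}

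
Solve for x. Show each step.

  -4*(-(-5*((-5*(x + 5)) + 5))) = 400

Step 1. [-4*(-(-5*((-5*(x + 5)) + 5))) = 400] leading coefficient -4: divide by -4, so div: -(-5*((-5*(x + 5)) + 5)) = -100.
Step 2. [-(-5*((-5*(x + 5)) + 5)) = -100] LHS negated; negate both sides ⇒ neg: -5*((-5*(x + 5)) + 5) = 100.
Step 3. [-5*((-5*(x + 5)) + 5) = 100] LHS = -5·(…); ÷-5 both sides. So div: (-5*(x + 5)) + 5 = -20.
Step 4. [(-5*(x + 5)) + 5 = -20] common factor -5 (LHS and -20) — divide through. So factor: (x + 5) - 1 = 4.
Step 5. [(x + 5) - 1 = 4] 1 comes off first (add 1). So sub: x + 5 = 5.
Step 6. [x + 5 = 5] 5 comes off first (subtract 5) ⇒ sub: x = 0.

Answer: x ∈ {0}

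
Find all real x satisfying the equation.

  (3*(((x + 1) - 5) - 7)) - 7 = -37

Step 1. [(3*(((x + 1) - 5) - 7)) - 7 = -37] the outer -7 inverts by adding 7. So sub: 3*(((x + 1) - 5) - 7) = -30.
Step 2. [3*(((x + 1) - 5) - 7) = -30] 3·(inner) — divide through by 3 ⇒ div: ((x + 1) - 5) - 7 = -10.
Step 3. [((x + 1) - 5) - 7 = -10] add 7: x sits inside (… - 7), so sub: (x + 1) - 5 = -3.
Step 4. [(x + 1) - 5 = -3] -5 is outermost — add 5 both sides ⇒ sub: x + 1 = 2.
Step 5. [x + 1 = 2] subtract 1: x sits inside (… + 1) ⇒ sub: x = 1.

Answer: x ∈ {1}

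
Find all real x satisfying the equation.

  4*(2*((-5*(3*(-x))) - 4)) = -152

Step 1. [4*(2*((-5*(3*(-x))) - 4)) = -152] divide by the outer 4 ⇒ div: 2*((-5*(3*(-x))) - 4) = -38.
Step 2. [2*((-5*(3*(-x))) - 4) = -38] 2·(inner) — divide through by 2, so div: (-5*(3*(-x))) - 4 = -19.
Step 3. [(-5*(3*(-x))) - 4 = -19] peel the -4: add 4 from each side, so sub: -5*(3*(-x)) = -15.
Step 4. [-5*(3*(-x)) = -15] leading coefficient -5: divide by -5. So div: 3*(-x) = 3.
Step 5. [3*(-x) = 3] leading coefficient 3: divide by 3 ⇒ div: -x = 1.
Step 6. [-x = 1] flip signs both sides, so neg: x = -1.

Answer: x ∈ {-1}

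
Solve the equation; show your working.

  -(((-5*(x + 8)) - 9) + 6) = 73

Step 1. [-(((-5*(x + 8)) - 9) + 6) = 73] flip signs both sides. So neg: ((-5*(x + 8)) - 9) + 6 = -73.
Step 2. [((-5*(x + 8)) - 9) + 6 = -73] peel the +6: subtract 6 from each side. So sub: (-5*(x + 8)) - 9 = -79.
Step 3. [(-5*(x + 8)) - 9 = -79] -9 is outermost — add 9 both sides, so sub: -5*(x + 8) = -70.
Step 4. [-5*(x + 8) = -70] LHS = -5·(…); ÷-5 both sides ⇒ div: x + 8 = 14.
Step 5. [x + 8 = 14] subtract 8: x sits inside (… + 8). So sub: x = 6.

Answer: x ∈ {6}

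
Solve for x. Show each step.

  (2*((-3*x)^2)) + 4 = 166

Step 1. [(2*((-3*x)^2)) + 4 = 166] +4 is outermost — subtract 4 both sides, so sub: 2*((-3*x)^2) = 162.
Step 2. [2*((-3*x)^2) = 162] LHS = 2·(…); ÷2 both sides, so div: (-3*x)^2 = 81.
Step 3. [(-3*x)^2 = 81] 81 ≥ 0, LHS is (·)² — take ±√. So sqrt: -3*x = 9 or -9.
Step 4. [-3*x = 9 or -9] leading coefficient -3: divide by -3 ⇒ div: x = -3 or 3.

Answer: x ∈ {-3, 3}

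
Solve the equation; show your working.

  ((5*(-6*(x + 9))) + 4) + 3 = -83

Step 1. [((5*(-6*(x + 9))) + 4) + 3 = -83] subtract 3: x sits inside (… + 3), so sub: (5*(-6*(x + 9))) + 4 = -86.
Step 2. [(5*(-6*(x + 9))) + 4 = -86] peel the +4: subtract 4 from each side. So sub: 5*(-6*(x + 9)) = -90.
Step 3. [5*(-6*(x + 9)) = -90] 5 out front; divide by 5, so div: -6*(x + 9) = -18.
Step 4. [-6*(x + 9) = -18] -6·(inner) — divide through by -6. So div: x + 9 = 3.
Step 5. [x + 9 = 3] +9 is outermost — subtract 9 both sides ⇒ sub: x = -6.

Answer: x ∈ {-6}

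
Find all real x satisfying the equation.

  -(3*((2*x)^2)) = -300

Step 1. [-(3*((2*x)^2)) = -300] LHS negated; negate both sides ⇒ neg: 3*((2*x)^2) = 300.
Step 2. [3*((2*x)^2) = 300] divide by the outer 3. So div: (2*x)^2 = 100.
Step 3. [(2*x)^2 = 100] 100 ≥ 0, LHS is (·)² — take ±√ ⇒ sqrt: 2*x = 10 or -10.
Step 4. [2*x = 10 or -10] LHS = 2·(…); ÷2 both sides, so div: x = 5 or -5.

Answer: x ∈ {-5, 5}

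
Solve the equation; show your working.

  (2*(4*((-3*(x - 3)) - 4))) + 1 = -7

Step 1. [(2*(4*((-3*(x - 3)) - 4))) + 1 = -7] the outer +1 inverts by subtracting 1. So sub: 2*(4*((-3*(x - 3)) - 4)) = -8.
Step 2. [2*(4*((-3*(x - 3)) - 4)) = -8] 2·(inner) — divide through by 2, so div: 4*((-3*(x - 3)) - 4) = -4.
Step 3. [4*((-3*(x - 3)) - 4) = -4] 4·(inner) — divide through by 4. So div: (-3*(x - 3)) - 4 = -1.
Step 4. [(-3*(x - 3)) - 4 = -1] 4 comes off first (add 4). So sub: -3*(x - 3) = 3.
Step 5. [-3*(x - 3) = 3] -3·(inner) — divide through by -3, so div: x - 3 = -1.
Step 6. [x - 3 = -1] -3 is outermost — add 3 both sides, so sub: x = 2.

Answer: x ∈ {2}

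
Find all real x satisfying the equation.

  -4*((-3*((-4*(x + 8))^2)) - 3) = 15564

Step 1. [-4*((-3*((-4*(x + 8))^2)) - 3) = 15564] -4 out front; divide by -4. So div: (-3*((-4*(x + 8))^2)) - 3 = -3891.
Step 2. [(-3*((-4*(x + 8))^2)) - 3 = -3891] peel the -3: add 3 from each side ⇒ sub: -3*((-4*(x + 8))^2) = -3888.
Step 3. [-3*((-4*(x + 8))^2) = -3888] divide by the outer -3, so div: (-4*(x + 8))^2 = 1296.
Step 4. [(-4*(x + 8))^2 = 1296] 1296 ≥ 0, LHS is (·)² — take ±√, so sqrt: -4*(x + 8) = 36 or -36.
Step 5. [-4*(x + 8) = 36 or -36] LHS = -4·(…); ÷-4 both sides ⇒ div: x + 8 = -9 or 9.
Step 6. [x + 8 = -9 or 9] 8 comes off first (subtract 8), so sub: x = -17 or 1.

Answer: x ∈ {-17, 1}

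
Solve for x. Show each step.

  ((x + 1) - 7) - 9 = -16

Step 1. [((x + 1) - 7) - 9 = -16] add 9: x sits inside (… - 9). So sub: (x + 1) - 7 = -7.
Step 2. [(x + 1) - 7 = -7] -7 is outermost — add 7 both sides, so sub: x + 1 = 0.
Step 3. [x + 1 = 0] peel the +1: subtract 1 from each side ⇒ sub: x = -1.

Answer: x ∈ {-1}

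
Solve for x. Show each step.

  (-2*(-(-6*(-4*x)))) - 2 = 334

Step 1. [(-2*(-(-6*(-4*x)))) - 2 = 334] -2 | LHS and -2 | 334: pull -2 out ⇒ factor: (-(-6*(-4*x))) + 1 = -167.
Step 2. [(-(-6*(-4*x))) + 1 = -167] 1 comes off first (subtract 1). So sub: -(-6*(-4*x)) = -168.
Step 3. [-(-6*(-4*x)) = -168] LHS negated; negate both sides ⇒ neg: -6*(-4*x) = 168.
Step 4. [-6*(-4*x) = 168] leading coefficient -6: divide by -6 ⇒ div: -4*x = -28.
Step 5. [-4*x = -28] -4·(inner) — divide through by -4 ⇒ div: x = 7.

Answer: x ∈ {7}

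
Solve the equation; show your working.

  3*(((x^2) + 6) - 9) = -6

Step 1. [3*(((x^2) + 6) - 9) = -6] LHS = 3·(…); ÷3 both sides ⇒ div: ((x^2) + 6) - 9 = -2.
Step 2. [((x^2) + 6) - 9 = -2] the outer -9 inverts by adding 9. So sub: (x^2) + 6 = 7.
Step 3. [(x^2) + 6 = 7] +6 is outermost — subtract 6 both sides, so sub: x^2 = 1.
Step 4. [x^2 = 1] √ both sides: 1 ≥ 0 gives two branches, so sqrt: x = 1 or -1.

Answer: x ∈ {-1, 1}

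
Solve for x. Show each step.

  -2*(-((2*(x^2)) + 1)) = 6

Step 1. [-2*(-((2*(x^2)) + 1)) = 6] leading coefficient -2: divide by -2 ⇒ div: -((2*(x^2)) + 1) = -3.
Step 2. [-((2*(x^2)) + 1) = -3] LHS negated; negate both sides ⇒ neg: (2*(x^2)) + 1 = 3.
Step 3. [(2*(x^2)) + 1 = 3] +1 is outermost — subtract 1 both sides. So sub: 2*(x^2) = 2.
Step 4. [2*(x^2) = 2] 2 out front; divide by 2. So div: x^2 = 1.
Step 5. [x^2 = 1] √ both sides: 1 ≥ 0 gives two branches. So sqrt: x = 1 or -1.

Answer: x ∈ {-1, 1}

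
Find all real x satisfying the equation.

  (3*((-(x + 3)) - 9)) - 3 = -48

Step 1. [(3*((-(x + 3)) - 9)) - 3 = -48] 3 | LHS and 3 | -48: pull 3 out ⇒ factor: ((-(x + 3)) - 9) - 1 = -16.
Step 2. [((-(x + 3)) - 9) - 1 = -16] the outer -1 inverts by adding 1, so sub: (-(x + 3)) - 9 = -15.
Step 3. [(-(x + 3)) - 9 = -15] 9 comes off first (add 9). So sub: -(x + 3) = -6.
Step 4. [-(x + 3) = -6] flip signs both sides ⇒ neg: x + 3 = 6.
Step 5. [x + 3 = 6] +3 is outermost — subtract 3 both sides ⇒ sub: x = 3.

Answer: x ∈ {3}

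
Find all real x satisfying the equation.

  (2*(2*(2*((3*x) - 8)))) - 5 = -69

Step 1. [(2*(2*(2*((3*x) - 8)))) - 5 = -69] add 5: x sits inside (… - 5). So sub: 2*(2*(2*((3*x) - 8))) = -64.
Step 2. [2*(2*(2*((3*x) - 8))) = -64] LHS = 2·(…); ÷2 both sides, so div: 2*(2*((3*x) - 8)) = -32.
Step 3. [2*(2*((3*x) - 8)) = -32] LHS = 2·(…); ÷2 both sides. So div: 2*((3*x) - 8) = -16.
Step 4. [2*((3*x) - 8) = -16] 2·(inner) — divide through by 2, so div: (3*x) - 8 = -8.
Step 5. [(3*x) - 8 = -8] add 8: x sits inside (… - 8) ⇒ sub: 3*x = 0.
Step 6. [3*x = 0] 3 out front; divide by 3. So div: x = 0.

Answer: x ∈ {0}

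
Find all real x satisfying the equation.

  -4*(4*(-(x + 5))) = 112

Step 1. [-4*(4*(-(x + 5))) = 112] -4 out front; divide by -4, so div: 4*(-(x + 5)) = -28.
Step 2. [4*(-(x + 5)) = -28] divide by the outer 4 ⇒ div: -(x + 5) = -7.
Step 3. [-(x + 5) = -7] leading − — multiply by −1 ⇒ neg: x + 5 = 7.
Step 4. [x + 5 = 7] subtract 5: x sits inside (… + 5), so sub: x = 2.

Answer: x ∈ {2}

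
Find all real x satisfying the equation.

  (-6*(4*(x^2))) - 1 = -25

Step 1. [(-6*(4*(x^2))) - 1 = -25] 1 comes off first (add 1) ⇒ sub: -6*(4*(x^2)) = -24.
Step 2. [-6*(4*(x^2)) = -24] -6 out front; divide by -6. So div: 4*(x^2) = 4.
Step 3. [4*(x^2) = 4] 4 out front; divide by 4, so div: x^2 = 1.
Step 4. [x^2 = 1] √ both sides: 1 ≥ 0 gives two branches ⇒ sqrt: x = 1 or -1.

Answer: x ∈ {-1, 1}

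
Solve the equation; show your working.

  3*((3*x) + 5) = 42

Step 1. [3*((3*x) + 5) = 42] 3·(inner) — divide through by 3 ⇒ div: (3*x) + 5 = 14.
Step 2. [(3*x) + 5 = 14] +5 is outermost — subtract 5 both sides, so sub: 3*x = 9.
Step 3. [3*x = 9] leading coefficient 3: divide by 3. So div: x = 3.

Answer: x ∈ {3}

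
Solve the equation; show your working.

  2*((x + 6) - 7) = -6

Step 1. [2*((x + 6) - 7) = -6] 2 out front; divide by 2, so div: (x + 6) - 7 = -3.
Step 2. [(x + 6) - 7 = -3] 7 comes off first (add 7), so sub: x + 6 = 4.
Step 3. [x + 6 = 4] subtract 6: x sits inside (… + 6), so sub: x = -2.

Answer: x ∈ {-2}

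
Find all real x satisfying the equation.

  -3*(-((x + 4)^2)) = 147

Step 1. [-3*(-((x + 4)^2)) = 147] -3·(inner) — divide through by -3, so div: -((x + 4)^2) = -49.
Step 2. [-((x + 4)^2) = -49] flip signs both sides, so neg: (x + 4)^2 = 49.
Step 3. [(x + 4)^2 = 49] 49 ≥ 0, LHS is (·)² — take ±√, so sqrt: x + 4 = 7 or -7.
Step 4. [x + 4 = 7 or -7] subtract 4: x sits inside (… + 4). So sub: x = 3 or -11.

Answer: x ∈ {-11, 3}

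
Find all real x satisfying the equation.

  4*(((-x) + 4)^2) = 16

Step 1. [4*(((-x) + 4)^2) = 16] 4 out front; divide by 4. So div: ((-x) + 4)^2 = 4.
Step 2. [((-x) + 4)^2 = 4] 4 ≥ 0, LHS is (·)² — take ±√, so sqrt: (-x) + 4 = 2 or -2.
Step 3. [(-x) + 4 = 2 or -2] the outer +4 inverts by subtracting 4. So sub: -x = -2 or -6.
Step 4. [-x = -2 or -6] leading − — multiply by −1. So neg: x = 2 or 6.

Answer: x ∈ {2, 6}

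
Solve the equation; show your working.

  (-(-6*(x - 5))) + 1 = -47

Step 1. [(-(-6*(x - 5))) + 1 = -47] +1 is outermost — subtract 1 both sides ⇒ sub: -(-6*(x - 5)) = -48.
Step 2. [-(-6*(x - 5)) = -48] LHS negated; negate both sides. So neg: -6*(x - 5) = 48.
Step 3. [-6*(x - 5) = 48] -6 out front; divide by -6, so div: x - 5 = -8.
Step 4. [x - 5 = -8] the outer -5 inverts by adding 5, so sub: x = -3.

Answer: x ∈ {-3}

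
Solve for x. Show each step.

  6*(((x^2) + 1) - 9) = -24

Step 1. [6*(((x^2) + 1) - 9) = -24] leading coefficient 6: divide by 6, so div: ((x^2) + 1) - 9 = -4.
Step 2. [((x^2) + 1) - 9 = -4] -9 is outermost — add 9 both sides. So sub: (x^2) + 1 = 5.
Step 3. [(x^2) + 1 = 5] +1 is outermost — subtract 1 both sides, so sub: x^2 = 4.
Step 4. [x^2 = 4] √ both sides: 4 ≥ 0 gives two branches ⇒ sqrt: x = 2 or -2.

Answer: x ∈ {-2, 2}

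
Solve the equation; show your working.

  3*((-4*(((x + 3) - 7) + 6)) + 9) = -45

Step 1. [3*((-4*(((x + 3) - 7) + 6)) + 9) = -45] 3·(inner) — divide through by 3. So div: (-4*(((x + 3) - 7) + 6)) + 9 = -15.
Step 2. [(-4*(((x + 3) - 7) + 6)) + 9 = -15] +9 is outermost — subtract 9 both sides ⇒ sub: -4*(((x + 3) - 7) + 6) = -24.
Step 3. [-4*(((x + 3) - 7) + 6) = -24] -4·(inner) — divide through by -4. So div: ((x + 3) - 7) + 6 = 6.
Step 4. [((x + 3) - 7) + 6 = 6] 6 comes off first (subtract 6) ⇒ sub: (x + 3) - 7 = 0.
Step 5. [(x + 3) - 7 = 0] the outer -7 inverts by adding 7. So sub: x + 3 = 7.
Step 6. [x + 3 = 7] +3 is outermost — subtract 3 both sides ⇒ sub: x = 4.

Answer: x ∈ {4}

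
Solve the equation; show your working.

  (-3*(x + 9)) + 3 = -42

Step 1. [(-3*(x + 9)) + 3 = -42] -3 divides every term; factor it out, so factor: (x + 9) - 1 = 14.
Step 2. [(x + 9) - 1 = 14] add 1: x sits inside (… - 1), so sub: x + 9 = 15.
Step 3. [x + 9 = 15] the outer +9 inverts by subtracting 9 ⇒ sub: x = 6.

Answer: x ∈ {6}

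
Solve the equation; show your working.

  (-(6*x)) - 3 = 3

Step 1. [(-(6*x)) - 3 = 3] 3 comes off first (add 3) ⇒ sub: -(6*x) = 6.
Step 2. [-(6*x) = 6] leading − — multiply by −1 ⇒ neg: 6*x = -6.
Step 3. [6*x = -6] 6 out front; divide by 6, so div: x = -1.

Answer: x ∈ {-1}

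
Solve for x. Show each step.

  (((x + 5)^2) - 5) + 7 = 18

Step 1. [(((x + 5)^2) - 5) + 7 = 18] subtract 7: x sits inside (… + 7), so sub: ((x + 5)^2) - 5 = 11.
Step 2. [((x + 5)^2) - 5 = 11] the outer -5 inverts by adding 5 ⇒ sub: (x + 5)^2 = 16.
Step 3. [(x + 5)^2 = 16] LHS squared, RHS 16 ≥ 0: apply √ (±), so sqrt: x + 5 = 4 or -4.
Step 4. [x + 5 = 4 or -4] 5 comes off first (subtract 5) ⇒ sub: x = -1 or -9.

Answer: x ∈ {-9, -1}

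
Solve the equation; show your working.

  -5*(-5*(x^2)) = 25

Step 1. [-5*(-5*(x^2)) = 25] divide by the outer -5, so div: -5*(x^2) = -5.
Step 2. [-5*(x^2) = -5] divide by the outer -5, so div: x^2 = 1.
Step 3. [x^2 = 1] √ both sides: 1 ≥ 0 gives two branches, so sqrt: x = 1 or -1.

Answer: x ∈ {-1, 1}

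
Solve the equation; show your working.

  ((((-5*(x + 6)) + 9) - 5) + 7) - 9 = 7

Step 1. [((((-5*(x + 6)) + 9) - 5) + 7) - 9 = 7] peel the -9: add 9 from each side ⇒ sub: (((-5*(x + 6)) + 9) - 5) + 7 = 16.
Step 2. [(((-5*(x + 6)) + 9) - 5) + 7 = 16] subtract 7: x sits inside (… + 7) ⇒ sub: ((-5*(x + 6)) + 9) - 5 = 9.
Step 3. [((-5*(x + 6)) + 9) - 5 = 9] the outer -5 inverts by adding 5 ⇒ sub: (-5*(x + 6)) + 9 = 14.
Step 4. [(-5*(x + 6)) + 9 = 14] 9 comes off first (subtract 9), so sub: -5*(x + 6) = 5.
Step 5. [-5*(x + 6) = 5] -5 out front; divide by -5 ⇒ div: x + 6 = -1.
Step 6. [x + 6 = -1] subtract 6: x sits inside (… + 6) ⇒ sub: x = -7.

Answer: x ∈ {-7}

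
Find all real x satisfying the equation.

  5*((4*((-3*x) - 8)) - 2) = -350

Step 1. [5*((4*((-3*x) - 8)) - 2) = -350] LHS = 5·(…); ÷5 both sides ⇒ div: (4*((-3*x) - 8)) - 2 = -70.
Step 2. [(4*((-3*x) - 8)) - 2 = -70] peel the -2: add 2 from each side. So sub: 4*((-3*x) - 8) = -68.
Step 3. [4*((-3*x) - 8) = -68] divide by the outer 4, so div: (-3*x) - 8 = -17.
Step 4. [(-3*x) - 8 = -17] 8 comes off first (add 8). So sub: -3*x = -9.
Step 5. [-3*x = -9] divide by the outer -3. So div: x = 3.

Answer: x ∈ {3}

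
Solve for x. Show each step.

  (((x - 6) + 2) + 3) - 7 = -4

Step 1. [(((x - 6) + 2) + 3) - 7 = -4] add 7: x sits inside (… - 7), so sub: ((x - 6) + 2) + 3 = 3.
Step 2. [((x - 6) + 2) + 3 = 3] +3 is outermost — subtract 3 both sides. So sub: (x - 6) + 2 = 0.
Step 3. [(x - 6) + 2 = 0] +2 is outermost — subtract 2 both sides, so sub: x - 6 = -2.
Step 4. [x - 6 = -2] the outer -6 inverts by adding 6. So sub: x = 4.

Answer: x ∈ {4}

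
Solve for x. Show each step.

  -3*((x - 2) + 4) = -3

Step 1. [-3*((x - 2) + 4) = -3] LHS = -3·(…); ÷-3 both sides. So div: (x - 2) + 4 = 1.
Step 2. [(x - 2) + 4 = 1] peel the +4: subtract 4 from each side. So sub: x - 2 = -3.
Step 3. [x - 2 = -3] the outer -2 inverts by adding 2. So sub: x = -1.

Answer: x ∈ {-1}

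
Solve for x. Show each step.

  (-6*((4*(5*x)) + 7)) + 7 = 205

Step 1. [(-6*((4*(5*x)) + 7)) + 7 = 205] peel the +7: subtract 7 from each side, so sub: -6*((4*(5*x)) + 7) = 198.
Step 2. [-6*((4*(5*x)) + 7) = 198] leading coefficient -6: divide by -6 ⇒ div: (4*(5*x)) + 7 = -33.
Step 3. [(4*(5*x)) + 7 = -33] peel the +7: subtract 7 from each side, so sub: 4*(5*x) = -40.
Step 4. [4*(5*x) = -40] leading coefficient 4: divide by 4, so div: 5*x = -10.
Step 5. [5*x = -10] 5·(inner) — divide through by 5. So div: x = -2.

Answer: x ∈ {-2}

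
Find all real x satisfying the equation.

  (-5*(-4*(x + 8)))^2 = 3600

Step 1. [(-5*(-4*(x + 8)))^2 = 3600] LHS squared, RHS 3600 ≥ 0: apply √ (±), so sqrt: -5*(-4*(x + 8)) = 60 or -60.
Step 2. [-5*(-4*(x + 8)) = 60 or -60] -5 out front; divide by -5 ⇒ div: -4*(x + 8) = -12 or 12.
Step 3. [-4*(x + 8) = -12 or 12] -4 out front; divide by -4. So div: x + 8 = 3 or -3.
Step 4. [x + 8 = 3 or -3] 8 comes off first (subtract 8), so sub: x = -5 or -11.

Answer: x ∈ {-11, -5}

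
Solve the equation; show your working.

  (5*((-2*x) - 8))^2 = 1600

Step 1. [(5*((-2*x) - 8))^2 = 1600] √ both sides: 1600 ≥ 0 gives two branches ⇒ sqrt: 5*((-2*x) - 8) = 40 or -40.
Step 2. [5*((-2*x) - 8) = 40 or -40] 5 out front; divide by 5. So div: (-2*x) - 8 = 8 or -8.
Step 3. [(-2*x) - 8 = 8 or -8] -2 | LHS and -2 | 8 or -8: pull -2 out ⇒ factor: x + 4 = -4 or 4.
Step 4. [x + 4 = -4 or 4] the outer +4 inverts by subtracting 4, so sub: x = -8 or 0.

Answer: x ∈ {-8, 0}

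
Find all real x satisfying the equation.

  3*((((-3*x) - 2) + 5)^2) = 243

Step 1. [3*((((-3*x) - 2) + 5)^2) = 243] 3·(inner) — divide through by 3, so div: (((-3*x) - 2) + 5)^2 = 81.
Step 2. [(((-3*x) - 2) + 5)^2 = 81] 81 ≥ 0, LHS is (·)² — take ±√ ⇒ sqrt: ((-3*x) - 2) + 5 = 9 or -9.
Step 3. [((-3*x) - 2) + 5 = 9 or -9] +5 is outermost — subtract 5 both sides, so sub: (-3*x) - 2 = 4 or -14.
Step 4. [(-3*x) - 2 = 4 or -14] add 2: x sits inside (… - 2) ⇒ sub: -3*x = 6 or -12.
Step 5. [-3*x = 6 or -12] divide by the outer -3 ⇒ div: x = -2 or 4.

Answer: x ∈ {-2, 4}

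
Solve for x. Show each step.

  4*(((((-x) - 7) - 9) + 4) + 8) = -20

Step 1. [4*(((((-x) - 7) - 9) + 4) + 8) = -20] LHS = 4·(…); ÷4 both sides. So div: ((((-x) - 7) - 9) + 4) + 8 = -5.
Step 2. [((((-x) - 7) - 9) + 4) + 8 = -5] the outer +8 inverts by subtracting 8 ⇒ sub: (((-x) - 7) - 9) + 4 = -13.
Step 3. [(((-x) - 7) - 9) + 4 = -13] peel the +4: subtract 4 from each side. So sub: ((-x) - 7) - 9 = -17.
Step 4. [((-x) - 7) - 9 = -17] 9 comes off first (add 9) ⇒ sub: (-x) - 7 = -8.
Step 5. [(-x) - 7 = -8] 7 comes off first (add 7), so sub: -x = -1.
Step 6. [-x = -1] flip signs both sides. So neg: x = 1.

Answer: x ∈ {1}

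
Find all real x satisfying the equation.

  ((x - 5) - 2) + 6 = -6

Step 1. [((x - 5) - 2) + 6 = -6] peel the +6: subtract 6 from each side ⇒ sub: (x - 5) - 2 = -12.
Step 2. [(x - 5) - 2 = -12] add 2: x sits inside (… - 2). So sub: x - 5 = -10.
Step 3. [x - 5 = -10] add 5: x sits inside (… - 5) ⇒ sub: x = -5.

Answer: x ∈ {-5}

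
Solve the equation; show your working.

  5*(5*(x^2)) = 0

Step 1. [5*(5*(x^2)) = 0] divide by the outer 5, so div: 5*(x^2) = 0.
Step 2. [5*(x^2) = 0] divide by the outer 5, so div: x^2 = 0.
Step 3. [x^2 = 0] LHS squared, RHS 0 ≥ 0: apply √ (±) ⇒ sqrt: x = 0.

Answer: x ∈ {0}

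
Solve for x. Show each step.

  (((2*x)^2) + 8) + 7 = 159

Step 1. [(((2*x)^2) + 8) + 7 = 159] the outer +7 inverts by subtracting 7, so sub: ((2*x)^2) + 8 = 152.
Step 2. [((2*x)^2) + 8 = 152] +8 is outermost — subtract 8 both sides. So sub: (2*x)^2 = 144.
Step 3. [(2*x)^2 = 144] LHS squared, RHS 144 ≥ 0: apply √ (±) ⇒ sqrt: 2*x = 12 or -12.
Step 4. [2*x = 12 or -12] 2 out front; divide by 2. So div: x = 6 or -6.

Answer: x ∈ {-6, 6}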